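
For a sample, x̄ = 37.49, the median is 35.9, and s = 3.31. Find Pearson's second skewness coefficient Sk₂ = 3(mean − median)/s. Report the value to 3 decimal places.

Sk₂ = 3(37.49 − 35.9) / 3.31 = 3 × 1.5900 / 3.31
    = 4.7700 / 3.31 ≈ 1.441

1.441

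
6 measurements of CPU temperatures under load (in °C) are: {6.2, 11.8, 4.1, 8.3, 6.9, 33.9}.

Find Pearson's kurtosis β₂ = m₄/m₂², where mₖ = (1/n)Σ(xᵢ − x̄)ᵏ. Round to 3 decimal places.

x̄ = 11.8667
Σ(xᵢ − x̄)² = 615.2933 ⇒ m₂ = 102.54889
Σ(xᵢ − x̄)⁴ = 241119.0491 ⇒ m₄ = 40186.50819
m₂² = 10516.27461
β₂ = m₄/m₂² = 40186.50819 / 10516.27461 ≈ 3.821

3.821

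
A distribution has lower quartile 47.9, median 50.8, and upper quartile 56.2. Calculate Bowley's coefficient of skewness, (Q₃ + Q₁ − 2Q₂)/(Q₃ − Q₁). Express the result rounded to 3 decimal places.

numerator: Q₃ + Q₁ − 2Q₂ = 56.2 + 47.9 − 2×50.8 = 2.5000
denominator: Q₃ − Q₁ = 56.2 − 47.9 = 8.3000
Bowley skewness = 2.5000 / 8.3000 ≈ 0.301

0.301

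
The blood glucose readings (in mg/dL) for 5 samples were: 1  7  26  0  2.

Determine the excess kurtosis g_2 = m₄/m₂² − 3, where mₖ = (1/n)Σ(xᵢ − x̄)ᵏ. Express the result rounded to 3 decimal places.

-0.072

x̄ = 7.2000
Σ(xᵢ − x̄)² = 470.8000 ⇒ m₂ = 94.16000
Σ(xᵢ − x̄)⁴ = 129816.0160 ⇒ m₄ = 25963.20320
m₂² = 8866.10560
g_2 = m₄/m₂² − 3 = 2.92837 − 3 ≈ -0.072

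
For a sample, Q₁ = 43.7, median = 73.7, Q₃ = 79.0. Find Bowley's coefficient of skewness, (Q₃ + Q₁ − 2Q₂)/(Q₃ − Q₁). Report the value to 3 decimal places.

numerator: Q₃ + Q₁ − 2Q₂ = 79.0 + 43.7 − 2×73.7 = -24.7000
denominator: Q₃ − Q₁ = 79.0 − 43.7 = 35.3000
Bowley skewness = -24.7000 / 35.3000 ≈ -0.700

-0.700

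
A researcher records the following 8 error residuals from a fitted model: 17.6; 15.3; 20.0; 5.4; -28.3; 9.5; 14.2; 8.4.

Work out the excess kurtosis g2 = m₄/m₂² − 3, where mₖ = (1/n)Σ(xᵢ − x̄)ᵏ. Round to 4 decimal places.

2.0516

x̄ = 7.7625
Σ(xᵢ − x̄)² = 1654.2988 ⇒ m₂ = 206.78734
Σ(xᵢ − x̄)⁴ = 1728088.7053 ⇒ m₄ = 216011.08817
m₂² = 42761.00554
g2 = m₄/m₂² − 3 = 5.05159 − 3 ≈ 2.0516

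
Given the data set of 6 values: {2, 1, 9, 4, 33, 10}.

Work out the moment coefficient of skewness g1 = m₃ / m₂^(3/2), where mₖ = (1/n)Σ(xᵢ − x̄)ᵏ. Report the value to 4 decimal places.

1.4301

x̄ = (2 + 1 + 9 + 4 + 33 + 10) / 6 = 9.8333
deviations (xᵢ − x̄): -7.8333, -8.8333, -0.8333, -5.8333, 23.1667, 0.1667
Σ(xᵢ − x̄)² = 710.8333 ⇒ m₂ = 710.8333/6 = 118.47222
Σ(xᵢ − x̄)³ = 11064.4444 ⇒ m₃ = 11064.4444/6 = 1844.07407
m₂^(3/2) = 118.47222^(1.5) = 1289.51026
g1 = m₃ / m₂^(3/2) = 1844.07407 / 1289.51026 ≈ 1.4301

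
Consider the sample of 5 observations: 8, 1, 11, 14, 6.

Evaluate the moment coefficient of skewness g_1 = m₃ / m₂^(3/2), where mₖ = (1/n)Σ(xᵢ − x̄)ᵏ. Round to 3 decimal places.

x̄ = (8 + 1 + 11 + 14 + 6) / 5 = 8.0000
deviations (xᵢ − x̄): 0.0000, -7.0000, 3.0000, 6.0000, -2.0000
Σ(xᵢ − x̄)² = 98.0000 ⇒ m₂ = 98.0000/5 = 19.60000
Σ(xᵢ − x̄)³ = -108.0000 ⇒ m₃ = -108.0000/5 = -21.60000
m₂^(3/2) = 19.60000^(1.5) = 86.77290
g_1 = m₃ / m₂^(3/2) = -21.60000 / 86.77290 ≈ -0.249

-0.249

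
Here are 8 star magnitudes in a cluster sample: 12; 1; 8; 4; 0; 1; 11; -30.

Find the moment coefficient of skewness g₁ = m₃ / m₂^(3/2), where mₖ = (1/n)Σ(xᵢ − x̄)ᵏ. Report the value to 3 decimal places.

-1.723

x̄ = (12 + 1 + 8 + 4 + 0 + 1 + 11 - 30) / 8 = 0.8750
deviations (xᵢ − x̄): 11.1250, 0.1250, 7.1250, 3.1250, -0.8750, 0.1250, 10.1250, -30.8750
Σ(xᵢ − x̄)² = 1240.8750 ⇒ m₂ = 1240.8750/8 = 155.10938
Σ(xᵢ − x̄)³ = -26625.6563 ⇒ m₃ = -26625.6563/8 = -3328.20703
m₂^(3/2) = 155.10938^(1.5) = 1931.77736
g₁ = m₃ / m₂^(3/2) = -3328.20703 / 1931.77736 ≈ -1.723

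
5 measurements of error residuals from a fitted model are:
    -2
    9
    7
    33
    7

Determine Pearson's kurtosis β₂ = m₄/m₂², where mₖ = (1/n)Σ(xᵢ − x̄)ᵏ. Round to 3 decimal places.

x̄ = 10.8000
Σ(xᵢ − x̄)² = 688.8000 ⇒ m₂ = 137.76000
Σ(xᵢ − x̄)⁴ = 270162.3360 ⇒ m₄ = 54032.46720
m₂² = 18977.81760
β₂ = m₄/m₂² = 54032.46720 / 18977.81760 ≈ 2.847

2.847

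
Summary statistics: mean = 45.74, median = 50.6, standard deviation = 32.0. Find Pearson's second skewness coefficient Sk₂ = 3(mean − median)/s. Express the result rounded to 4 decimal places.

Sk₂ = 3(45.74 − 50.6) / 32.0 = 3 × -4.8600 / 32.0
    = -14.5800 / 32.0 ≈ -0.4556

-0.4556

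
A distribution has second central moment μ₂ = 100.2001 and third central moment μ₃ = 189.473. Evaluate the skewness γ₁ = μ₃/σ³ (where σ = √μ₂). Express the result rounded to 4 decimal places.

0.1889

σ = √μ₂ = √100.2001 = 10.01000
σ³ = μ₂^(3/2) = 1003.00300
γ₁ = μ₃/σ³ = 189.473 / 1003.00300 ≈ 0.1889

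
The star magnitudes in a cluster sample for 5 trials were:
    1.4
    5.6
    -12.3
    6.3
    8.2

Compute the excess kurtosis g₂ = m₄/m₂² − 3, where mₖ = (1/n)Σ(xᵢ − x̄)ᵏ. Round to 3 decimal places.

-0.202

x̄ = 1.8400
Σ(xᵢ − x̄)² = 274.6120 ⇒ m₂ = 54.92240
Σ(xᵢ − x̄)⁴ = 42207.5988 ⇒ m₄ = 8441.51975
m₂² = 3016.47002
g₂ = m₄/m₂² − 3 = 2.79848 − 3 ≈ -0.202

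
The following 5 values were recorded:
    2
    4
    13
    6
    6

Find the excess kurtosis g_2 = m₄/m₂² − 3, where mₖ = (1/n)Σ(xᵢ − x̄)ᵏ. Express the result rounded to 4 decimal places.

x̄ = 6.2000
Σ(xᵢ − x̄)² = 68.8000 ⇒ m₂ = 13.76000
Σ(xᵢ − x̄)⁴ = 2472.7360 ⇒ m₄ = 494.54720
m₂² = 189.33760
g_2 = m₄/m₂² − 3 = 2.61199 − 3 ≈ -0.3880

-0.3880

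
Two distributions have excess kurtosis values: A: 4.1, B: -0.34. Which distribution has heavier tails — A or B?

A

Higher excess kurtosis ⇒ heavier tails relative to the normal distribution.
4.1 vs -0.34: the larger is 4.1, so A has heavier tails. (A is leptokurtic — heavier-than-normal tails; the other is platykurtic.)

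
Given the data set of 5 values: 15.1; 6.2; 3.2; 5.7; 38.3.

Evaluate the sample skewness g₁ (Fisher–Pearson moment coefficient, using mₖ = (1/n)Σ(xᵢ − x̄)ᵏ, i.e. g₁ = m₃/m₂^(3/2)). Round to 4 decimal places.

x̄ = (15.1 + 6.2 + 3.2 + 5.7 + 38.3) / 5 = 13.7000
deviations (xᵢ − x̄): 1.4000, -7.5000, -10.5000, -8.0000, 24.6000
Σ(xᵢ − x̄)² = 837.6200 ⇒ m₂ = 837.6200/5 = 167.52400
Σ(xᵢ − x̄)³ = 12798.1800 ⇒ m₃ = 12798.1800/5 = 2559.63600
m₂^(3/2) = 167.52400^(1.5) = 2168.28094
g₁ = m₃ / m₂^(3/2) = 2559.63600 / 2168.28094 ≈ 1.1805

1.1805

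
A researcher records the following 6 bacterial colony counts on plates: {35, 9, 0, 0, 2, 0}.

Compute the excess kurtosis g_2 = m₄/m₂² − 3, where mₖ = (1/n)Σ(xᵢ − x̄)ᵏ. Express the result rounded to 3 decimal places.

0.729

x̄ = 7.6667
Σ(xᵢ − x̄)² = 957.3333 ⇒ m₂ = 159.55556
Σ(xᵢ − x̄)⁴ = 569573.7778 ⇒ m₄ = 94928.96296
m₂² = 25457.97531
g_2 = m₄/m₂² − 3 = 3.72885 − 3 ≈ 0.729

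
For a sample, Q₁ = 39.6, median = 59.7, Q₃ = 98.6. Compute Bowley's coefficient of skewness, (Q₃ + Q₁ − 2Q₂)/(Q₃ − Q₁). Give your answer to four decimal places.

numerator: Q₃ + Q₁ − 2Q₂ = 98.6 + 39.6 − 2×59.7 = 18.8000
denominator: Q₃ − Q₁ = 98.6 − 39.6 = 59.0000
Bowley skewness = 18.8000 / 59.0000 ≈ 0.3186

0.3186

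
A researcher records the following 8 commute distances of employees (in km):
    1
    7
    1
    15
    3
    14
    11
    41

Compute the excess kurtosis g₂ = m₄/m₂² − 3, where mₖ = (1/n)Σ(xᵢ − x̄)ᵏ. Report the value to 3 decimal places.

x̄ = 11.6250
Σ(xᵢ − x̄)² = 1201.8750 ⇒ m₂ = 150.23438
Σ(xᵢ − x̄)⁴ = 776222.0566 ⇒ m₄ = 97027.75708
m₂² = 22570.36743
g₂ = m₄/m₂² − 3 = 4.29890 − 3 ≈ 1.299

1.299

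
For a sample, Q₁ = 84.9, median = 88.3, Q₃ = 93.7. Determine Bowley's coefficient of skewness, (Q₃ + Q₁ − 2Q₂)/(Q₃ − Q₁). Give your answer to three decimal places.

0.227

numerator: Q₃ + Q₁ − 2Q₂ = 93.7 + 84.9 − 2×88.3 = 2.0000
denominator: Q₃ − Q₁ = 93.7 − 84.9 = 8.8000
Bowley skewness = 2.0000 / 8.8000 ≈ 0.227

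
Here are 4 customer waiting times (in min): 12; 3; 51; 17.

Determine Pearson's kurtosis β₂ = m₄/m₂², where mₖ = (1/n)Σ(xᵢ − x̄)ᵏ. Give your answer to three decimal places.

2.162

x̄ = 20.7500
Σ(xᵢ − x̄)² = 1320.7500 ⇒ m₂ = 330.18750
Σ(xᵢ − x̄)⁴ = 942663.3281 ⇒ m₄ = 235665.83203
m₂² = 109023.78516
β₂ = m₄/m₂² = 235665.83203 / 109023.78516 ≈ 2.162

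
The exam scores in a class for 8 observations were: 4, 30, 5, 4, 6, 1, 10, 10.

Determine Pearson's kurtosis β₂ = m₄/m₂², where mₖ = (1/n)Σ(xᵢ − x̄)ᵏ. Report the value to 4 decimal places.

4.9398

x̄ = 8.7500
Σ(xᵢ − x̄)² = 581.5000 ⇒ m₂ = 72.68750
Σ(xᵢ − x̄)⁴ = 208794.1563 ⇒ m₄ = 26099.26953
m₂² = 5283.47266
β₂ = m₄/m₂² = 26099.26953 / 5283.47266 ≈ 4.9398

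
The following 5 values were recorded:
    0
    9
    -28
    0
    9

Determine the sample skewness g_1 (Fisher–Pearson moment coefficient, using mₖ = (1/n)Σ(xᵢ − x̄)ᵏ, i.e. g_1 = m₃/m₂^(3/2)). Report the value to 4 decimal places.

-1.1822

x̄ = (0 + 9 - 28 + 0 + 9) / 5 = -2.0000
deviations (xᵢ − x̄): 2.0000, 11.0000, -26.0000, 2.0000, 11.0000
Σ(xᵢ − x̄)² = 926.0000 ⇒ m₂ = 926.0000/5 = 185.20000
Σ(xᵢ − x̄)³ = -14898.0000 ⇒ m₃ = -14898.0000/5 = -2979.60000
m₂^(3/2) = 185.20000^(1.5) = 2520.35359
g_1 = m₃ / m₂^(3/2) = -2979.60000 / 2520.35359 ≈ -1.1822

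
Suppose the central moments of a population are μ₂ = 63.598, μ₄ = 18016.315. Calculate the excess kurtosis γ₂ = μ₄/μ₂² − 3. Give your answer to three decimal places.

1.454

μ₂² = 63.598² = 4044.70560
μ₄/μ₂² = 18016.315 / 4044.70560 = 4.45430
γ₂ = 4.45430 − 3 ≈ 1.454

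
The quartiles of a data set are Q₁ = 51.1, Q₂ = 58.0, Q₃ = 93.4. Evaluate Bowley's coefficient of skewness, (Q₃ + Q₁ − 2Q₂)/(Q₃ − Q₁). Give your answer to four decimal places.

0.6738

numerator: Q₃ + Q₁ − 2Q₂ = 93.4 + 51.1 − 2×58.0 = 28.5000
denominator: Q₃ − Q₁ = 93.4 − 51.1 = 42.3000
Bowley skewness = 28.5000 / 42.3000 ≈ 0.6738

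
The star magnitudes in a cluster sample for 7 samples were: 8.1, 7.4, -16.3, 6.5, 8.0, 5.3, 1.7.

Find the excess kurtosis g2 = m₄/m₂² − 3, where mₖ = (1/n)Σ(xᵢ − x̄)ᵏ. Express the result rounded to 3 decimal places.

x̄ = 2.9571
Σ(xᵢ − x̄)² = 462.0771 ⇒ m₂ = 66.01102
Σ(xᵢ − x̄)⁴ = 139446.5459 ⇒ m₄ = 19920.93513
m₂² = 4357.45482
g2 = m₄/m₂² − 3 = 4.57169 − 3 ≈ 1.572

1.572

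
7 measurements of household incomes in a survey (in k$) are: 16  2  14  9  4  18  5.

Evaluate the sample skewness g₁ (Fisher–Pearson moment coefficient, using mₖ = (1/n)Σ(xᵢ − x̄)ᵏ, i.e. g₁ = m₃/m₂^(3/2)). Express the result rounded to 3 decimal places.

0.102

x̄ = (16 + 2 + 14 + 9 + 4 + 18 + 5) / 7 = 9.7143
deviations (xᵢ − x̄): 6.2857, -7.7143, 4.2857, -0.7143, -5.7143, 8.2857, -4.7143
Σ(xᵢ − x̄)² = 241.4286 ⇒ m₂ = 241.4286/7 = 34.48980
Σ(xᵢ − x̄)³ = 145.1020 ⇒ m₃ = 145.1020/7 = 20.72886
m₂^(3/2) = 34.48980^(1.5) = 202.55172
g₁ = m₃ / m₂^(3/2) = 20.72886 / 202.55172 ≈ 0.102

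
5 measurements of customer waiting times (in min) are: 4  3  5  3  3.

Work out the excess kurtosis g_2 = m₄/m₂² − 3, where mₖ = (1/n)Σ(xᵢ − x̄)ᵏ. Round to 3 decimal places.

x̄ = 3.6000
Σ(xᵢ − x̄)² = 3.2000 ⇒ m₂ = 0.64000
Σ(xᵢ − x̄)⁴ = 4.2560 ⇒ m₄ = 0.85120
m₂² = 0.40960
g_2 = m₄/m₂² − 3 = 2.07812 − 3 ≈ -0.922

-0.922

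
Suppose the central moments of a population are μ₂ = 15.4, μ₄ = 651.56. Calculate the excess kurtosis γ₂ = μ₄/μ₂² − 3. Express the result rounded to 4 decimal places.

-0.2527

μ₂² = 15.4² = 237.16000
μ₄/μ₂² = 651.56 / 237.16000 = 2.74734
γ₂ = 2.74734 − 3 ≈ -0.2527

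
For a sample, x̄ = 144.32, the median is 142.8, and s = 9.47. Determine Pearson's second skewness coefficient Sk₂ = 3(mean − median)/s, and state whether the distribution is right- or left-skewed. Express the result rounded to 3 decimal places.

Sk₂ = 3(144.32 − 142.8) / 9.47 = 3 × 1.5200 / 9.47
    = 4.5600 / 9.47 ≈ 0.482
Sk₂ > 0 ⇒ mean > median ⇒ right-skewed (positive skew).

0.482, right-skewed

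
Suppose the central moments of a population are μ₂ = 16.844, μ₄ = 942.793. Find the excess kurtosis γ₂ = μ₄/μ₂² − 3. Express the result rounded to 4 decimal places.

0.3230

μ₂² = 16.844² = 283.72034
μ₄/μ₂² = 942.793 / 283.72034 = 3.32297
γ₂ = 3.32297 − 3 ≈ 0.3230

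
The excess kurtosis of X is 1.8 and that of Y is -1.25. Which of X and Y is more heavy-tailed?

Higher excess kurtosis ⇒ heavier tails relative to the normal distribution.
1.8 vs -1.25: the larger is 1.8, so X has heavier tails. (X is leptokurtic — heavier-than-normal tails; the other is platykurtic.)

X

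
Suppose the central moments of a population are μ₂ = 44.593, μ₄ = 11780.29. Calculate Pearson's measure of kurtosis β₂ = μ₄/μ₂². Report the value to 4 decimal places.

5.9241

μ₂² = 44.593² = 1988.53565
μ₄/μ₂² = 11780.29 / 1988.53565 = 5.92410
β₂ ≈ 5.9241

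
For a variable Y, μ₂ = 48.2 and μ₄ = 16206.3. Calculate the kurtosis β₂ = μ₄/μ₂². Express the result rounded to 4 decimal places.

6.9757

μ₂² = 48.2² = 2323.24000
μ₄/μ₂² = 16206.3 / 2323.24000 = 6.97573
β₂ ≈ 6.9757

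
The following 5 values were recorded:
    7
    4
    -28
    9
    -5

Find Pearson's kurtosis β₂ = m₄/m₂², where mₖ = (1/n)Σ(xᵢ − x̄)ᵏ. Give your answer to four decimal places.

x̄ = -2.6000
Σ(xᵢ − x̄)² = 921.2000 ⇒ m₂ = 184.24000
Σ(xᵢ − x̄)⁴ = 444761.9360 ⇒ m₄ = 88952.38720
m₂² = 33944.37760
β₂ = m₄/m₂² = 88952.38720 / 33944.37760 ≈ 2.6205

2.6205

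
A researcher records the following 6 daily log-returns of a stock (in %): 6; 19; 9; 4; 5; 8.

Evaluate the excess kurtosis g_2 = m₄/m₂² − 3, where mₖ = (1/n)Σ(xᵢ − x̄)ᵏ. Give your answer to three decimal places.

x̄ = 8.5000
Σ(xᵢ − x̄)² = 149.5000 ⇒ m₂ = 24.91667
Σ(xᵢ − x̄)⁴ = 12754.3750 ⇒ m₄ = 2125.72917
m₂² = 620.84028
g_2 = m₄/m₂² − 3 = 3.42395 − 3 ≈ 0.424

0.424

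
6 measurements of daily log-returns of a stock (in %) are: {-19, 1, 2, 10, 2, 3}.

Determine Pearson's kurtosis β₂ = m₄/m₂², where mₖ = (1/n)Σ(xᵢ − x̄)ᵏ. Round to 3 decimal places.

x̄ = -0.1667
Σ(xᵢ − x̄)² = 478.8333 ⇒ m₂ = 79.80556
Σ(xᵢ − x̄)⁴ = 136638.1528 ⇒ m₄ = 22773.02546
m₂² = 6368.92670
β₂ = m₄/m₂² = 22773.02546 / 6368.92670 ≈ 3.576

3.576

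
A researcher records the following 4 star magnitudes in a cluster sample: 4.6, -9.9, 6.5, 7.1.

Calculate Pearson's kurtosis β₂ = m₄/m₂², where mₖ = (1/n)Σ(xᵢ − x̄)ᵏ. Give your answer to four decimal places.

x̄ = 2.0750
Σ(xᵢ − x̄)² = 194.6075 ⇒ m₂ = 48.65188
Σ(xᵢ − x̄)⁴ = 21625.3828 ⇒ m₄ = 5406.34570
m₂² = 2367.00494
β₂ = m₄/m₂² = 5406.34570 / 2367.00494 ≈ 2.2840

2.2840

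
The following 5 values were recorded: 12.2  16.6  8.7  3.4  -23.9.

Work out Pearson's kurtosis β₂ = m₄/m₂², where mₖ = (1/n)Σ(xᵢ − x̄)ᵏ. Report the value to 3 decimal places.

2.820

x̄ = 3.4000
Σ(xᵢ − x̄)² = 1025.0600 ⇒ m₂ = 205.01200
Σ(xᵢ − x̄)⁴ = 592602.7634 ⇒ m₄ = 118520.55268
m₂² = 42029.92014
β₂ = m₄/m₂² = 118520.55268 / 42029.92014 ≈ 2.820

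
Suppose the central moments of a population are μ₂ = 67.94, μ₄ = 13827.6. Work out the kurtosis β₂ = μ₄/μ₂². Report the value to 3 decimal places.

μ₂² = 67.94² = 4615.84360
μ₄/μ₂² = 13827.6 / 4615.84360 = 2.99568
β₂ ≈ 2.996

2.996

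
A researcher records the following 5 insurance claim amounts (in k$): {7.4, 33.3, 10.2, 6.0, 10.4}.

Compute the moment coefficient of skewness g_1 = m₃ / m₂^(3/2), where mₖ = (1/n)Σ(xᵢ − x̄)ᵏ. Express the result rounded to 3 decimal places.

1.397

x̄ = (7.4 + 33.3 + 10.2 + 6.0 + 10.4) / 5 = 13.4600
deviations (xᵢ − x̄): -6.0600, 19.8400, -3.2600, -7.4600, -3.0600
Σ(xᵢ − x̄)² = 505.9920 ⇒ m₂ = 505.9920/5 = 101.19840
Σ(xᵢ − x̄)³ = 7108.5274 ⇒ m₃ = 7108.5274/5 = 1421.70547
m₂^(3/2) = 101.19840^(1.5) = 1018.02975
g_1 = m₃ / m₂^(3/2) = 1421.70547 / 1018.02975 ≈ 1.397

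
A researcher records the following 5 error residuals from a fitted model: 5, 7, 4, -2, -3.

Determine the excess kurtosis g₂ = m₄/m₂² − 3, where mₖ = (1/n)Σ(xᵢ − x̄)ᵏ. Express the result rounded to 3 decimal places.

x̄ = 2.2000
Σ(xᵢ − x̄)² = 78.8000 ⇒ m₂ = 15.76000
Σ(xᵢ − x̄)⁴ = 1645.1360 ⇒ m₄ = 329.02720
m₂² = 248.37760
g₂ = m₄/m₂² − 3 = 1.32471 − 3 ≈ -1.675

-1.675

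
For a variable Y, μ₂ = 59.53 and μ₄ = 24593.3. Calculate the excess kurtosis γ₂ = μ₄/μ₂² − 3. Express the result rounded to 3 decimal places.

3.940

μ₂² = 59.53² = 3543.82090
μ₄/μ₂² = 24593.3 / 3543.82090 = 6.93977
γ₂ = 6.93977 − 3 ≈ 3.940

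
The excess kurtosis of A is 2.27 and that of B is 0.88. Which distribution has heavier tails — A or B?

Higher excess kurtosis ⇒ heavier tails relative to the normal distribution.
2.27 vs 0.88: the larger is 2.27, so A has heavier tails.

A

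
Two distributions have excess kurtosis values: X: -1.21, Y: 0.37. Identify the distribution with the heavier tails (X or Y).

Higher excess kurtosis ⇒ heavier tails relative to the normal distribution.
-1.21 vs 0.37: the larger is 0.37, so Y has heavier tails. (Y is leptokurtic — heavier-than-normal tails; the other is platykurtic.)

Y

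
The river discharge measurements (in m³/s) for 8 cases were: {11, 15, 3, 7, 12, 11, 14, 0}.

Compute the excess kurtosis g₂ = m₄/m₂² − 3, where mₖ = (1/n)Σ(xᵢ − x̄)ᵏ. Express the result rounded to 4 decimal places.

x̄ = 9.1250
Σ(xᵢ − x̄)² = 198.8750 ⇒ m₂ = 24.85938
Σ(xᵢ − x̄)⁴ = 10210.1504 ⇒ m₄ = 1276.26880
m₂² = 617.98853
g₂ = m₄/m₂² − 3 = 2.06520 − 3 ≈ -0.9348

-0.9348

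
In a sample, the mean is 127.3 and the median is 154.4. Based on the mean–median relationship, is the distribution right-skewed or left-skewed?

left-skewed

mean − median = 127.3 − 154.4 = -27.1
mean < median ⇒ the longer tail is on the left ⇒ left-skewed (negatively skewed).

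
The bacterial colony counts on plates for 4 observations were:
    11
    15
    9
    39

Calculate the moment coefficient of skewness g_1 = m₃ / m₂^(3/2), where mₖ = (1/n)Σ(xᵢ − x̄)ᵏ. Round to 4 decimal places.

x̄ = (11 + 15 + 9 + 39) / 4 = 18.5000
deviations (xᵢ − x̄): -7.5000, -3.5000, -9.5000, 20.5000
Σ(xᵢ − x̄)² = 579.0000 ⇒ m₂ = 579.0000/4 = 144.75000
Σ(xᵢ − x̄)³ = 7293.0000 ⇒ m₃ = 7293.0000/4 = 1823.25000
m₂^(3/2) = 144.75000^(1.5) = 1741.51756
g_1 = m₃ / m₂^(3/2) = 1823.25000 / 1741.51756 ≈ 1.0469

1.0469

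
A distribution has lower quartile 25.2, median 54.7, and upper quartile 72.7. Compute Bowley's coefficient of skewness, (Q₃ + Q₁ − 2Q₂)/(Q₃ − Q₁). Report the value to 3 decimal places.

-0.242

numerator: Q₃ + Q₁ − 2Q₂ = 72.7 + 25.2 − 2×54.7 = -11.5000
denominator: Q₃ − Q₁ = 72.7 − 25.2 = 47.5000
Bowley skewness = -11.5000 / 47.5000 ≈ -0.242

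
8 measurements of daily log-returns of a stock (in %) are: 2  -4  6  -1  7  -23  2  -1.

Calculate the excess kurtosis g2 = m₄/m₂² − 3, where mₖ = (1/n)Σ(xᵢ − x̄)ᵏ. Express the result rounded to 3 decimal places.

x̄ = -1.5000
Σ(xᵢ − x̄)² = 622.0000 ⇒ m₂ = 77.75000
Σ(xᵢ − x̄)⁴ = 222398.5000 ⇒ m₄ = 27799.81250
m₂² = 6045.06250
g2 = m₄/m₂² − 3 = 4.59876 − 3 ≈ 1.599

1.599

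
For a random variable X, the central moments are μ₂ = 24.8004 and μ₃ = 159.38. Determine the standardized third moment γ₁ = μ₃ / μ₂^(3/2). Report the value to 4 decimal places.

σ = √μ₂ = √24.8004 = 4.98000
σ³ = μ₂^(3/2) = 123.50599
γ₁ = μ₃/σ³ = 159.38 / 123.50599 ≈ 1.2905

1.2905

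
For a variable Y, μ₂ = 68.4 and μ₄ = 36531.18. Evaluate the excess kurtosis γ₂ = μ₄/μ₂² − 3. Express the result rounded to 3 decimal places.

μ₂² = 68.4² = 4678.56000
μ₄/μ₂² = 36531.18 / 4678.56000 = 7.80821
γ₂ = 7.80821 − 3 ≈ 4.808

4.808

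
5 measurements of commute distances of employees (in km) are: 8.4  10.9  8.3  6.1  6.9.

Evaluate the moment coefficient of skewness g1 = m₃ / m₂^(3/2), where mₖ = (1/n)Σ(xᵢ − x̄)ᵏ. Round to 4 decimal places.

0.5217

x̄ = (8.4 + 10.9 + 8.3 + 6.1 + 6.9) / 5 = 8.1200
deviations (xᵢ − x̄): 0.2800, 2.7800, 0.1800, -2.0200, -1.2200
Σ(xᵢ − x̄)² = 13.4080 ⇒ m₂ = 13.4080/5 = 2.68160
Σ(xᵢ − x̄)³ = 11.4545 ⇒ m₃ = 11.4545/5 = 2.29090
m₂^(3/2) = 2.68160^(1.5) = 4.39128
g1 = m₃ / m₂^(3/2) = 2.29090 / 4.39128 ≈ 0.5217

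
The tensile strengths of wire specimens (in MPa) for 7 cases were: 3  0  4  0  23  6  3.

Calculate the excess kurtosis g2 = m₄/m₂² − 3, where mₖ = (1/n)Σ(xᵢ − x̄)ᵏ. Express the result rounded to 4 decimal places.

x̄ = 5.5714
Σ(xᵢ − x̄)² = 381.7143 ⇒ m₂ = 54.53061
Σ(xᵢ − x̄)⁴ = 94287.8017 ⇒ m₄ = 13469.68596
m₂² = 2973.58767
g2 = m₄/m₂² − 3 = 4.52978 − 3 ≈ 1.5298

1.5298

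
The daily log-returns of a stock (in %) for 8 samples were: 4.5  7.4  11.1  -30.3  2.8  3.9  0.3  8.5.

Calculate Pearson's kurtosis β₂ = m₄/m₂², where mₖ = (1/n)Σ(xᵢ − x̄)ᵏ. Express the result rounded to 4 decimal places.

5.4045

x̄ = 1.0250
Σ(xᵢ − x̄)² = 1203.2950 ⇒ m₂ = 150.41188
Σ(xᵢ − x̄)⁴ = 978164.0834 ⇒ m₄ = 122270.51042
m₂² = 22623.73214
β₂ = m₄/m₂² = 122270.51042 / 22623.73214 ≈ 5.4045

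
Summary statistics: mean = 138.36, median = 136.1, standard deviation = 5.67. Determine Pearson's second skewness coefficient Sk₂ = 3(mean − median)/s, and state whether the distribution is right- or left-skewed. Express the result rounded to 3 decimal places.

Sk₂ = 3(138.36 − 136.1) / 5.67 = 3 × 2.2600 / 5.67
    = 6.7800 / 5.67 ≈ 1.196
Sk₂ > 0 ⇒ mean > median ⇒ right-skewed (positive skew).

1.196, right-skewed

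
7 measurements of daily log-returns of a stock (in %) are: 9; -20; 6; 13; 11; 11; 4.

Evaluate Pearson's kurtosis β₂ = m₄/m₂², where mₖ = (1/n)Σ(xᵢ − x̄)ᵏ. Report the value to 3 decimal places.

4.492

x̄ = 4.8571
Σ(xᵢ − x̄)² = 778.8571 ⇒ m₂ = 111.26531
Σ(xᵢ − x̄)⁴ = 389313.8076 ⇒ m₄ = 55616.25823
m₂² = 12379.96835
β₂ = m₄/m₂² = 55616.25823 / 12379.96835 ≈ 4.492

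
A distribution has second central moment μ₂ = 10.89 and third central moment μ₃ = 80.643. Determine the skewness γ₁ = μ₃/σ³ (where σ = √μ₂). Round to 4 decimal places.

2.2440

σ = √μ₂ = √10.89 = 3.30000
σ³ = μ₂^(3/2) = 35.93700
γ₁ = μ₃/σ³ = 80.643 / 35.93700 ≈ 2.2440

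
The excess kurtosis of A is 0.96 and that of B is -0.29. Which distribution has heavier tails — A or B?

Higher excess kurtosis ⇒ heavier tails relative to the normal distribution.
0.96 vs -0.29: the larger is 0.96, so A has heavier tails. (A is leptokurtic — heavier-than-normal tails; the other is platykurtic.)

A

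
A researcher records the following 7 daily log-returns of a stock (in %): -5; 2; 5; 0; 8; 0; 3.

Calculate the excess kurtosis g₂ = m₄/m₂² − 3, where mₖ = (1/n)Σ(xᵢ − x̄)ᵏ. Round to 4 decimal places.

x̄ = 1.8571
Σ(xᵢ − x̄)² = 102.8571 ⇒ m₂ = 14.69388
Σ(xᵢ − x̄)⁴ = 3757.8892 ⇒ m₄ = 536.84132
m₂² = 215.91004
g₂ = m₄/m₂² − 3 = 2.48641 − 3 ≈ -0.5136

-0.5136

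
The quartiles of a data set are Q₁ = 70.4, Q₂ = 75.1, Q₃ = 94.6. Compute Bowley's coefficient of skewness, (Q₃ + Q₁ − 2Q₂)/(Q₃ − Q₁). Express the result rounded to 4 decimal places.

0.6116

numerator: Q₃ + Q₁ − 2Q₂ = 94.6 + 70.4 − 2×75.1 = 14.8000
denominator: Q₃ − Q₁ = 94.6 − 70.4 = 24.2000
Bowley skewness = 14.8000 / 24.2000 ≈ 0.6116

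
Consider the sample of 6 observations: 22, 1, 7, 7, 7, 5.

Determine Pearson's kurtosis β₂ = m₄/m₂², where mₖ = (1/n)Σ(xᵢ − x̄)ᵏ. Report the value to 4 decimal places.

x̄ = 8.1667
Σ(xᵢ − x̄)² = 256.8333 ⇒ m₂ = 42.80556
Σ(xᵢ − x̄)⁴ = 39363.1528 ⇒ m₄ = 6560.52546
m₂² = 1832.31559
β₂ = m₄/m₂² = 6560.52546 / 1832.31559 ≈ 3.5805

3.5805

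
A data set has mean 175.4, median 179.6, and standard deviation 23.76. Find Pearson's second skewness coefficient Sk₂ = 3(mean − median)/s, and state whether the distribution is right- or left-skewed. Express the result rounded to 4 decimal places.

-0.5303, left-skewed

Sk₂ = 3(175.4 − 179.6) / 23.76 = 3 × -4.2000 / 23.76
    = -12.6000 / 23.76 ≈ -0.5303
Sk₂ < 0 ⇒ mean < median ⇒ left-skewed (negative skew).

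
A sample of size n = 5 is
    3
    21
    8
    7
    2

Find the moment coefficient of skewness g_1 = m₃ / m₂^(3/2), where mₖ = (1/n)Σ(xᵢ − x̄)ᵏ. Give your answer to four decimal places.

x̄ = (3 + 21 + 8 + 7 + 2) / 5 = 8.2000
deviations (xᵢ − x̄): -5.2000, 12.8000, -0.2000, -1.2000, -6.2000
Σ(xᵢ − x̄)² = 230.8000 ⇒ m₂ = 230.8000/5 = 46.16000
Σ(xᵢ − x̄)³ = 1716.4800 ⇒ m₃ = 1716.4800/5 = 343.29600
m₂^(3/2) = 46.16000^(1.5) = 313.61635
g_1 = m₃ / m₂^(3/2) = 343.29600 / 313.61635 ≈ 1.0946

1.0946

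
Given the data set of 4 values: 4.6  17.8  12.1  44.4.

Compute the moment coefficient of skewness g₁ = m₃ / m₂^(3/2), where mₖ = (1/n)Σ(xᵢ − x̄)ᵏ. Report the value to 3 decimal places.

x̄ = (4.6 + 17.8 + 12.1 + 44.4) / 4 = 19.7250
deviations (xᵢ − x̄): -15.1250, -1.9250, -7.6250, 24.6750
Σ(xᵢ − x̄)² = 899.4675 ⇒ m₂ = 899.4675/4 = 224.86687
Σ(xᵢ − x̄)³ = 11112.9769 ⇒ m₃ = 11112.9769/4 = 2778.24422
m₂^(3/2) = 224.86687^(1.5) = 3372.00513
g₁ = m₃ / m₂^(3/2) = 2778.24422 / 3372.00513 ≈ 0.824

0.824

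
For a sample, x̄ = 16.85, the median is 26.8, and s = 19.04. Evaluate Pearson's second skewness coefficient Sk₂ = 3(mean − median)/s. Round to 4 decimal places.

-1.5678

Sk₂ = 3(16.85 − 26.8) / 19.04 = 3 × -9.9500 / 19.04
    = -29.8500 / 19.04 ≈ -1.5678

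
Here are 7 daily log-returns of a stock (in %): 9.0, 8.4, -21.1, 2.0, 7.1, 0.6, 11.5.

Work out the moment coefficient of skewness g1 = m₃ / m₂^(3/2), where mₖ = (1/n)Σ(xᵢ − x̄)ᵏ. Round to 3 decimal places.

x̄ = (9.0 + 8.4 - 21.1 + 2.0 + 7.1 + 0.6 + 11.5) / 7 = 2.5000
deviations (xᵢ − x̄): 6.5000, 5.9000, -23.6000, -0.5000, 4.6000, -1.9000, 9.0000
Σ(xᵢ − x̄)² = 740.0400 ⇒ m₂ = 740.0400/7 = 105.72000
Σ(xᵢ − x̄)³ = -11844.9000 ⇒ m₃ = -11844.9000/7 = -1692.12857
m₂^(3/2) = 105.72000^(1.5) = 1087.01549
g1 = m₃ / m₂^(3/2) = -1692.12857 / 1087.01549 ≈ -1.557

-1.557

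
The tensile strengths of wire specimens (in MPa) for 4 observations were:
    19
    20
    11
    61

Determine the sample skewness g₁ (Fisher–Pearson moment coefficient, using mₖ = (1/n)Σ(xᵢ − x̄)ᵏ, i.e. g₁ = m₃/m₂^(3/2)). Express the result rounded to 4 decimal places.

1.0409

x̄ = (19 + 20 + 11 + 61) / 4 = 27.7500
deviations (xᵢ − x̄): -8.7500, -7.7500, -16.7500, 33.2500
Σ(xᵢ − x̄)² = 1522.7500 ⇒ m₂ = 1522.7500/4 = 380.68750
Σ(xᵢ − x̄)³ = 30925.1250 ⇒ m₃ = 30925.1250/4 = 7731.28125
m₂^(3/2) = 380.68750^(1.5) = 7427.67556
g₁ = m₃ / m₂^(3/2) = 7731.28125 / 7427.67556 ≈ 1.0409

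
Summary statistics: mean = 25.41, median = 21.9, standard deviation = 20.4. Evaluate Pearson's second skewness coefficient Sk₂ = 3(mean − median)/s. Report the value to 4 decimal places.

0.5162

Sk₂ = 3(25.41 − 21.9) / 20.4 = 3 × 3.5100 / 20.4
    = 10.5300 / 20.4 ≈ 0.5162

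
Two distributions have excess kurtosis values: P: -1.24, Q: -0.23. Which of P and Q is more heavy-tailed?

Q

Higher excess kurtosis ⇒ heavier tails relative to the normal distribution.
-1.24 vs -0.23: the larger is -0.23, so Q has heavier tails.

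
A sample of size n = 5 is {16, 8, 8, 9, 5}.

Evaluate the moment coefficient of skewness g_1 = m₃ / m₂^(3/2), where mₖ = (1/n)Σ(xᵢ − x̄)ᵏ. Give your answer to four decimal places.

0.9702

x̄ = (16 + 8 + 8 + 9 + 5) / 5 = 9.2000
deviations (xᵢ − x̄): 6.8000, -1.2000, -1.2000, -0.2000, -4.2000
Σ(xᵢ − x̄)² = 66.8000 ⇒ m₂ = 66.8000/5 = 13.36000
Σ(xᵢ − x̄)³ = 236.8800 ⇒ m₃ = 236.8800/5 = 47.37600
m₂^(3/2) = 13.36000^(1.5) = 48.83258
g_1 = m₃ / m₂^(3/2) = 47.37600 / 48.83258 ≈ 0.9702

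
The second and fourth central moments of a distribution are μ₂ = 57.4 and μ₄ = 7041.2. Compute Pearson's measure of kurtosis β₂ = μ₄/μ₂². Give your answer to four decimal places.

2.1371

μ₂² = 57.4² = 3294.76000
μ₄/μ₂² = 7041.2 / 3294.76000 = 2.13709
β₂ ≈ 2.1371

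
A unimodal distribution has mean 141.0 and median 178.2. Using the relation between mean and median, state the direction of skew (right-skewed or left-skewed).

mean − median = 141.0 − 178.2 = -37.2
mean < median ⇒ the longer tail is on the left ⇒ left-skewed (negatively skewed).

left-skewed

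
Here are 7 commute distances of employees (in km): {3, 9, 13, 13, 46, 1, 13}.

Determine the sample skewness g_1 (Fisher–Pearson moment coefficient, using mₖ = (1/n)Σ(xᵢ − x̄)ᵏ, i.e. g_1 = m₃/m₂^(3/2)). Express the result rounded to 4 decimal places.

1.5667

x̄ = (3 + 9 + 13 + 13 + 46 + 1 + 13) / 7 = 14.0000
deviations (xᵢ − x̄): -11.0000, -5.0000, -1.0000, -1.0000, 32.0000, -13.0000, -1.0000
Σ(xᵢ − x̄)² = 1342.0000 ⇒ m₂ = 1342.0000/7 = 191.71429
Σ(xᵢ − x̄)³ = 29112.0000 ⇒ m₃ = 29112.0000/7 = 4158.85714
m₂^(3/2) = 191.71429^(1.5) = 2654.49379
g_1 = m₃ / m₂^(3/2) = 4158.85714 / 2654.49379 ≈ 1.5667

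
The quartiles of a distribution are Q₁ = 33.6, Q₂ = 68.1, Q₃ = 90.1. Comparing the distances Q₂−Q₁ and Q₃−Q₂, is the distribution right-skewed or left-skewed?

Q₂ − Q₁ = 34.5;  Q₃ − Q₂ = 22.0
Q₂ − Q₁ > Q₃ − Q₂ ⇒ the lower half is more spread out ⇒ left-skewed.

left-skewed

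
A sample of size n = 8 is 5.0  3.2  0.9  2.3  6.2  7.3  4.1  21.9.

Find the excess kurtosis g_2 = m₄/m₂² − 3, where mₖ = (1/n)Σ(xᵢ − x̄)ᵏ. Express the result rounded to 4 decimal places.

x̄ = 6.3625
Σ(xᵢ − x̄)² = 305.6387 ⇒ m₂ = 38.20484
Σ(xᵢ − x̄)⁴ = 59573.8641 ⇒ m₄ = 7446.73302
m₂² = 1459.61009
g_2 = m₄/m₂² − 3 = 5.10186 − 3 ≈ 2.1019

2.1019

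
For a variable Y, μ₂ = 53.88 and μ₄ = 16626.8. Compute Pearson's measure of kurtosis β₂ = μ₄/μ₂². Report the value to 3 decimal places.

5.727

μ₂² = 53.88² = 2903.05440
μ₄/μ₂² = 16626.8 / 2903.05440 = 5.72735
β₂ ≈ 5.727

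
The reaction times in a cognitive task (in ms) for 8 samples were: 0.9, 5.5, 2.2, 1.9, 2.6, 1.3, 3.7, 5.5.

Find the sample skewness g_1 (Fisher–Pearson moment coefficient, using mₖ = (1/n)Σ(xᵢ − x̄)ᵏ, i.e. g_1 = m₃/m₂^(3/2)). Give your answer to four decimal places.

x̄ = (0.9 + 5.5 + 2.2 + 1.9 + 2.6 + 1.3 + 3.7 + 5.5) / 8 = 2.9500
deviations (xᵢ − x̄): -2.0500, 2.5500, -0.7500, -1.0500, -0.3500, -1.6500, 0.7500, 2.5500
Σ(xᵢ − x̄)² = 22.2800 ⇒ m₂ = 22.2800/8 = 2.78500
Σ(xᵢ − x̄)³ = 18.8550 ⇒ m₃ = 18.8550/8 = 2.35687
m₂^(3/2) = 2.78500^(1.5) = 4.64770
g_1 = m₃ / m₂^(3/2) = 2.35687 / 4.64770 ≈ 0.5071

0.5071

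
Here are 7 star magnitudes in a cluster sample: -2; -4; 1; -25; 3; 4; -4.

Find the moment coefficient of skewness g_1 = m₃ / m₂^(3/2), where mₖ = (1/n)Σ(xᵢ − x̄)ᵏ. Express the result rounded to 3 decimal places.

-1.602

x̄ = (-2 - 4 + 1 - 25 + 3 + 4 - 4) / 7 = -3.8571
deviations (xᵢ − x̄): 1.8571, -0.1429, 4.8571, -21.1429, 6.8571, 7.8571, -0.1429
Σ(xᵢ − x̄)² = 582.8571 ⇒ m₂ = 582.8571/7 = 83.26531
Σ(xᵢ − x̄)³ = -8522.8163 ⇒ m₃ = -8522.8163/7 = -1217.54519
m₂^(3/2) = 83.26531^(1.5) = 759.79446
g_1 = m₃ / m₂^(3/2) = -1217.54519 / 759.79446 ≈ -1.602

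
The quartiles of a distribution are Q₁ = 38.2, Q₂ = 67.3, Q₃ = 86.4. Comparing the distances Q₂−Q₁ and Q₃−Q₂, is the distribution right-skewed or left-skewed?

left-skewed

Q₂ − Q₁ = 29.1;  Q₃ − Q₂ = 19.1
Q₂ − Q₁ > Q₃ − Q₂ ⇒ the lower half is more spread out ⇒ left-skewed.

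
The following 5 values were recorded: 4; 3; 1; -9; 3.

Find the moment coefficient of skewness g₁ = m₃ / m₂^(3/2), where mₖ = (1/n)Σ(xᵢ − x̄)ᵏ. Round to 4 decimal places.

x̄ = (4 + 3 + 1 - 9 + 3) / 5 = 0.4000
deviations (xᵢ − x̄): 3.6000, 2.6000, 0.6000, -9.4000, 2.6000
Σ(xᵢ − x̄)² = 115.2000 ⇒ m₂ = 115.2000/5 = 23.04000
Σ(xᵢ − x̄)³ = -748.5600 ⇒ m₃ = -748.5600/5 = -149.71200
m₂^(3/2) = 23.04000^(1.5) = 110.59200
g₁ = m₃ / m₂^(3/2) = -149.71200 / 110.59200 ≈ -1.3537

-1.3537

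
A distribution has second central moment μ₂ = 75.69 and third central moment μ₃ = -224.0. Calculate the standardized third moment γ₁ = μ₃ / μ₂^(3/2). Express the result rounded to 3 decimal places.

σ = √μ₂ = √75.69 = 8.70000
σ³ = μ₂^(3/2) = 658.50300
γ₁ = μ₃/σ³ = -224.0 / 658.50300 ≈ -0.340

-0.340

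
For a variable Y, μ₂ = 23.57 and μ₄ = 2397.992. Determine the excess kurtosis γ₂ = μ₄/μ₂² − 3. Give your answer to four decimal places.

μ₂² = 23.57² = 555.54490
μ₄/μ₂² = 2397.992 / 555.54490 = 4.31647
γ₂ = 4.31647 − 3 ≈ 1.3165

1.3165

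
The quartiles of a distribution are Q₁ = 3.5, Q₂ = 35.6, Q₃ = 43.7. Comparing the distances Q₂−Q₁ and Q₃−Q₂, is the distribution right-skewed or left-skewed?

left-skewed

Q₂ − Q₁ = 32.1;  Q₃ − Q₂ = 8.1
Q₂ − Q₁ > Q₃ − Q₂ ⇒ the lower half is more spread out ⇒ left-skewed.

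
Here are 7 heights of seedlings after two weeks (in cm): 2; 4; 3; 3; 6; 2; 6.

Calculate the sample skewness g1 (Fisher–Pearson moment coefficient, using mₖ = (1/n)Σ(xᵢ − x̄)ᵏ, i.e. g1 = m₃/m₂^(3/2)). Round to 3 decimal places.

0.476

x̄ = (2 + 4 + 3 + 3 + 6 + 2 + 6) / 7 = 3.7143
deviations (xᵢ − x̄): -1.7143, 0.2857, -0.7143, -0.7143, 2.2857, -1.7143, 2.2857
Σ(xᵢ − x̄)² = 17.4286 ⇒ m₂ = 17.4286/7 = 2.48980
Σ(xᵢ − x̄)³ = 13.1020 ⇒ m₃ = 13.1020/7 = 1.87172
m₂^(3/2) = 2.48980^(1.5) = 3.92867
g1 = m₃ / m₂^(3/2) = 1.87172 / 3.92867 ≈ 0.476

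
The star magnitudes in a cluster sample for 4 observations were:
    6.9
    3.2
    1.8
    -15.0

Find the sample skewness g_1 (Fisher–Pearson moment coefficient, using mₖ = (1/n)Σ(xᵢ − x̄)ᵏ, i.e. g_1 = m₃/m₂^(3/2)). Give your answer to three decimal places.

x̄ = (6.9 + 3.2 + 1.8 - 15.0) / 4 = -0.7750
deviations (xᵢ − x̄): 7.6750, 3.9750, 2.5750, -14.2250
Σ(xᵢ − x̄)² = 283.6875 ⇒ m₂ = 283.6875/4 = 70.92188
Σ(xᵢ − x̄)³ = -2346.4556 ⇒ m₃ = -2346.4556/4 = -586.61391
m₂^(3/2) = 70.92188^(1.5) = 597.26947
g_1 = m₃ / m₂^(3/2) = -586.61391 / 597.26947 ≈ -0.982

-0.982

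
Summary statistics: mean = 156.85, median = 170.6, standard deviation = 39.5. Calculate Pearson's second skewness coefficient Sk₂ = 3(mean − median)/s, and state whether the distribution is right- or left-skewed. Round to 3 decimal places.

Sk₂ = 3(156.85 − 170.6) / 39.5 = 3 × -13.7500 / 39.5
    = -41.2500 / 39.5 ≈ -1.044
Sk₂ < 0 ⇒ mean < median ⇒ left-skewed (negative skew).

-1.044, left-skewed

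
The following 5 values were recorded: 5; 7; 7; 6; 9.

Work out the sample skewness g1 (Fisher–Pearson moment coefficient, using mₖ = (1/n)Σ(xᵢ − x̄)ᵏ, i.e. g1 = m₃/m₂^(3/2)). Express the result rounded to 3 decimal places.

0.370

x̄ = (5 + 7 + 7 + 6 + 9) / 5 = 6.8000
deviations (xᵢ − x̄): -1.8000, 0.2000, 0.2000, -0.8000, 2.2000
Σ(xᵢ − x̄)² = 8.8000 ⇒ m₂ = 8.8000/5 = 1.76000
Σ(xᵢ − x̄)³ = 4.3200 ⇒ m₃ = 4.3200/5 = 0.86400
m₂^(3/2) = 1.76000^(1.5) = 2.33490
g1 = m₃ / m₂^(3/2) = 0.86400 / 2.33490 ≈ 0.370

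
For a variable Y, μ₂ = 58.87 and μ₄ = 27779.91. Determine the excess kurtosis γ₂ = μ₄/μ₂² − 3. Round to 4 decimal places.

μ₂² = 58.87² = 3465.67690
μ₄/μ₂² = 27779.91 / 3465.67690 = 8.01572
γ₂ = 8.01572 − 3 ≈ 5.0157

5.0157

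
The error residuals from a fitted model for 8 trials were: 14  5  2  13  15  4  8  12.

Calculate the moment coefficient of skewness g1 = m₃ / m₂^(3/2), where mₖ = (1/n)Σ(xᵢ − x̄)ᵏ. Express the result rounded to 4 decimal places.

x̄ = (14 + 5 + 2 + 13 + 15 + 4 + 8 + 12) / 8 = 9.1250
deviations (xᵢ − x̄): 4.8750, -4.1250, -7.1250, 3.8750, 5.8750, -5.1250, -1.1250, 2.8750
Σ(xᵢ − x̄)² = 176.8750 ⇒ m₂ = 176.8750/8 = 22.10938
Σ(xᵢ − x̄)³ = -167.3438 ⇒ m₃ = -167.3438/8 = -20.91797
m₂^(3/2) = 22.10938^(1.5) = 103.95962
g1 = m₃ / m₂^(3/2) = -20.91797 / 103.95962 ≈ -0.2012

-0.2012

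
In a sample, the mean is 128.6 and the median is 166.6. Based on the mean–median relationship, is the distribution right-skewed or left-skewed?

left-skewed

mean − median = 128.6 − 166.6 = -38.0
mean < median ⇒ the longer tail is on the left ⇒ left-skewed (negatively skewed).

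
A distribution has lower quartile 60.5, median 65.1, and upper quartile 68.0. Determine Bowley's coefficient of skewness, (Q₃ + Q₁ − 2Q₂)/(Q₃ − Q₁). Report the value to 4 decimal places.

numerator: Q₃ + Q₁ − 2Q₂ = 68.0 + 60.5 − 2×65.1 = -1.7000
denominator: Q₃ − Q₁ = 68.0 − 60.5 = 7.5000
Bowley skewness = -1.7000 / 7.5000 ≈ -0.2267

-0.2267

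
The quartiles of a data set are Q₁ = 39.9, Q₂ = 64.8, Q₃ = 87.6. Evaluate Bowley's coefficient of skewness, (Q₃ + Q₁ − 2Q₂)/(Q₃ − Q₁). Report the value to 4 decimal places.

numerator: Q₃ + Q₁ − 2Q₂ = 87.6 + 39.9 − 2×64.8 = -2.1000
denominator: Q₃ − Q₁ = 87.6 − 39.9 = 47.7000
Bowley skewness = -2.1000 / 47.7000 ≈ -0.0440

-0.0440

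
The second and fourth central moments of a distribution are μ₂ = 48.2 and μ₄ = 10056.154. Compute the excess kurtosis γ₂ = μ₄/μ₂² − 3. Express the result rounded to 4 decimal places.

1.3285

μ₂² = 48.2² = 2323.24000
μ₄/μ₂² = 10056.154 / 2323.24000 = 4.32850
γ₂ = 4.32850 − 3 ≈ 1.3285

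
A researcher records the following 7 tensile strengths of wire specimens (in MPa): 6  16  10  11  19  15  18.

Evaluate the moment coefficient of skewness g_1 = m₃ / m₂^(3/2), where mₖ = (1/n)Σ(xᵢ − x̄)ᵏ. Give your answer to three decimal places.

x̄ = (6 + 16 + 10 + 11 + 19 + 15 + 18) / 7 = 13.5714
deviations (xᵢ − x̄): -7.5714, 2.4286, -3.5714, -2.5714, 5.4286, 1.4286, 4.4286
Σ(xᵢ − x̄)² = 133.7143 ⇒ m₂ = 133.7143/7 = 19.10204
Σ(xᵢ − x̄)³ = -232.5306 ⇒ m₃ = -232.5306/7 = -33.21866
m₂^(3/2) = 19.10204^(1.5) = 83.48715
g_1 = m₃ / m₂^(3/2) = -33.21866 / 83.48715 ≈ -0.398

-0.398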